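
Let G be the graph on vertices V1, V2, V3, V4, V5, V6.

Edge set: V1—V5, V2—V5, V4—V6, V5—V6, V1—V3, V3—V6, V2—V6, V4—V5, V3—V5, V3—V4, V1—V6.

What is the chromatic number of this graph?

4

V1, V3, V5, V6 form a clique, so at least 4 colors are needed.
A valid assignment using 4 colors: V1=yellow, V2=green, V3=green, V4=yellow, V5=red, V6=blue. No two adjacent vertices share a color.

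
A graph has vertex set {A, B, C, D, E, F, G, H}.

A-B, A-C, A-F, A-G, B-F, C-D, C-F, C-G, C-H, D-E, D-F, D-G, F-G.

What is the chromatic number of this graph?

A, C, F, G are pairwise adjacent (a clique of size 4), so at least 4 colors are needed.
4 colors suffice: color red → {B, C, E}; color blue → {F, H}; color green → {A, D}; color yellow → {G}. Each edge has distinct colors on its endpoints.

4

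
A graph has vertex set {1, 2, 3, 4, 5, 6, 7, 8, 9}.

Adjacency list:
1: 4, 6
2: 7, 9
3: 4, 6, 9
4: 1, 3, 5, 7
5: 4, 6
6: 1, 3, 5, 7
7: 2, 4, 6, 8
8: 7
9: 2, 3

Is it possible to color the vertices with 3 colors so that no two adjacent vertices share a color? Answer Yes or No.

The chromatic number is 3. The cycle 2-7-4-3-9-2 has odd length 5, so it cannot be 2-colored; at least 3 colors are needed.
3 colors suffice: color red → {1, 3, 5, 7}; color blue → {4, 6, 8, 9}; color green → {2}.
That is already a proper 3-coloring.

Yes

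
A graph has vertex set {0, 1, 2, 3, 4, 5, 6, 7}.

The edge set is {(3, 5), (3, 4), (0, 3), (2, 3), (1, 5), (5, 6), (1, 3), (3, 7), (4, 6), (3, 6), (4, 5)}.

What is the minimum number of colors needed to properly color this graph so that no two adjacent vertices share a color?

3, 4, 5, 6 are mutually adjacent (a clique of size 4), so at least 4 colors are needed.
A valid assignment using 4 colors: 0=blue, 1=green, 2=blue, 3=red, 4=yellow, 5=blue, 6=green, 7=blue. No two adjacent vertices share a color.

4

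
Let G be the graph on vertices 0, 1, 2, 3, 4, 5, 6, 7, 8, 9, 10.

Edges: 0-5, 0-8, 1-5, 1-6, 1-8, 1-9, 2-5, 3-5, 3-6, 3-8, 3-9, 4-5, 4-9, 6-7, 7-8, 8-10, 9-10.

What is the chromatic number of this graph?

1 and 5 are adjacent, so at least 2 colors are needed.
One proper 2-coloring: 0=b, 1=b, 2=b, 3=b, 4=b, 5=a, 6=a, 7=b, 8=a, 9=a, 10=b. No two adjacent vertices share a color.

2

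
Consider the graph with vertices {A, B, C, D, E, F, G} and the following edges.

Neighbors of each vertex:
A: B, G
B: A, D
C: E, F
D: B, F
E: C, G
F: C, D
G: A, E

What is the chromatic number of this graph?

3

The cycle E-C-F-D-B-A-G-E has odd length 7, so it cannot be 2-colored; at least 3 colors are needed.
One proper 3-coloring: A=1, B=2, C=1, D=1, E=3, F=2, G=2. Each edge has distinct colors on its endpoints.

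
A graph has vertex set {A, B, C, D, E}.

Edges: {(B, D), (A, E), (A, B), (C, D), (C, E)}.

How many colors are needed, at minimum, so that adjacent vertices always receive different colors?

The cycle E-A-B-D-C-E has odd length 5, so it cannot be 2-colored; at least 3 colors are needed.
3 colors suffice: color 1 → {B, C}; color 2 → {A, D}; color 3 → {E}. Every edge joins two different colors.

3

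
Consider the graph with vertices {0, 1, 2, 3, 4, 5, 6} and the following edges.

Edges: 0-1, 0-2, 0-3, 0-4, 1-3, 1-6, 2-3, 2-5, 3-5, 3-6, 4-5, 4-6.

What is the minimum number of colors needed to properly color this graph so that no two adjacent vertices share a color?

1, 3, 6 are pairwise adjacent, so at least 3 colors are needed.
One proper 3-coloring: 0=b, 1=c, 2=c, 3=a, 4=a, 5=b, 6=b. No two adjacent vertices share a color.

3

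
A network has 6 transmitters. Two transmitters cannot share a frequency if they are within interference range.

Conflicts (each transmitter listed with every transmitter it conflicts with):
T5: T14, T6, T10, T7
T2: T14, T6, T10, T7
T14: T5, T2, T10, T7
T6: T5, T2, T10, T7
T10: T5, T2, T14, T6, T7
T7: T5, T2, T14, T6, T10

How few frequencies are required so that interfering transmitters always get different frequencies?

4

T5, T6, T10, T7 are mutually in conflict, so at least 4 frequencies are needed.
4 frequencies suffice: frequency 1 → {T10}; frequency 2 → {T7}; frequency 3 → {T5, T2}; frequency 4 → {T14, T6}. Each listed conflict is separated.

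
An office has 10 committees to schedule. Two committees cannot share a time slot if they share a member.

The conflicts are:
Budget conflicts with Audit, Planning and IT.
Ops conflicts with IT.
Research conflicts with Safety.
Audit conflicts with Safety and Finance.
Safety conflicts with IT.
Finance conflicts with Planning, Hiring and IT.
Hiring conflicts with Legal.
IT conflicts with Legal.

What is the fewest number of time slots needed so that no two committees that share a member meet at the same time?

2

Finance and Hiring conflict, so at least 2 time slots are needed.
2 time slots suffice: time slot 1 → {Research, Audit, Planning, Hiring, IT}; time slot 2 → {Budget, Ops, Safety, Finance, Legal}. Every pair that conflicts lands in different time slots.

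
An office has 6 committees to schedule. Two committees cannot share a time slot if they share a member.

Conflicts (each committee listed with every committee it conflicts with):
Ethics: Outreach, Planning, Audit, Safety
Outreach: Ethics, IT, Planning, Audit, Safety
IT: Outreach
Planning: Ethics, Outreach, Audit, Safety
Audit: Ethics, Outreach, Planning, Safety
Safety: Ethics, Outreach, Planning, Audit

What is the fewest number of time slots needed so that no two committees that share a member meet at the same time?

Ethics, Outreach, Planning, Audit, Safety pairwise conflict, so at least 5 time slots are needed.
5 time slots suffice: Ethics=2, Outreach=1, IT=2, Planning=3, Audit=5, Safety=4. Every pair that conflicts lands in different time slots.

5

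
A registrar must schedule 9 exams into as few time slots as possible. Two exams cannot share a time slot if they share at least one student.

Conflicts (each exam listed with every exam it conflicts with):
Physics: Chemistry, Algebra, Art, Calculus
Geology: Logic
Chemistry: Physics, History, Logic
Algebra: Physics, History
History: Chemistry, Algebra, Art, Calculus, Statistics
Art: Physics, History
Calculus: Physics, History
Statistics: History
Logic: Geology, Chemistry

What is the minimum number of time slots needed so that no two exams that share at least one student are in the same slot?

History and Art conflict, so at least 2 time slots are needed.
2 time slots suffice: time slot 1 → {Physics, History, Logic}; time slot 2 → {Geology, Chemistry, Algebra, Art, Calculus, Statistics}. Every pair that conflicts lands in different time slots.

2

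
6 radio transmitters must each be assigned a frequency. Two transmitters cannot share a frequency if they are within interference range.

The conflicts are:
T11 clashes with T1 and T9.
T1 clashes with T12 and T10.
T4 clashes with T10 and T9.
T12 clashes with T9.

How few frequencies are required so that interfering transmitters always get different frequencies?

The cycle T11-T9-T4-T10-T1-T11 has odd length 5, so it cannot be 2-colored; at least 3 frequencies are needed.
A valid assignment using 3 frequencies: T11=2, T1=1, T4=2, T12=2, T10=3, T9=1. Each listed conflict is separated.

3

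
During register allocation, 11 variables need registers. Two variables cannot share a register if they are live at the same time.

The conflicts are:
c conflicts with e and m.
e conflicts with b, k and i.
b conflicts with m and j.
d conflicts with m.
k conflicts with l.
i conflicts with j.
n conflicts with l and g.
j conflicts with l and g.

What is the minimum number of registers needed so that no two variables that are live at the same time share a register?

The cycle k-e-b-j-l-k has odd length 5, so it cannot be 2-colored; at least 3 registers are needed.
A valid assignment using 3 registers: c=2, e=1, b=2, d=2, k=3, i=2, n=1, m=1, j=1, l=2, g=2. Every pair that conflicts lands in different registers.

3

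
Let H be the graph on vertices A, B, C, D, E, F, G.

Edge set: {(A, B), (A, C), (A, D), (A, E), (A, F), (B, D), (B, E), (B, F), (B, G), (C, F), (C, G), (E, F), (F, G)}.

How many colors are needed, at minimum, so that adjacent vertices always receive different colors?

4

A, B, E, F are pairwise adjacent (a clique of size 4), so at least 4 colors are needed.
4 colors suffice: color 1 → {B, C}; color 2 → {D, F}; color 3 → {A, G}; color 4 → {E}. Each edge has distinct colors on its endpoints.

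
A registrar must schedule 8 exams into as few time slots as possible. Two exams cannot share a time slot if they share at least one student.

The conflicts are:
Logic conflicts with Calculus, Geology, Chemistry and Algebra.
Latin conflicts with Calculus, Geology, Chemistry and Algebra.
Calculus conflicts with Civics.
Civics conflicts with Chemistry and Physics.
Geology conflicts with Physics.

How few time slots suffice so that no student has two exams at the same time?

The cycle Civics-Chemistry-Latin-Geology-Physics-Civics has odd length 5, so it cannot be 2-colored; at least 3 time slots are needed.
3 time slots suffice: time slot 1 → {Logic, Latin, Civics}; time slot 2 → {Calculus, Geology, Chemistry, Algebra}; time slot 3 → {Physics}. Each listed conflict is separated.

3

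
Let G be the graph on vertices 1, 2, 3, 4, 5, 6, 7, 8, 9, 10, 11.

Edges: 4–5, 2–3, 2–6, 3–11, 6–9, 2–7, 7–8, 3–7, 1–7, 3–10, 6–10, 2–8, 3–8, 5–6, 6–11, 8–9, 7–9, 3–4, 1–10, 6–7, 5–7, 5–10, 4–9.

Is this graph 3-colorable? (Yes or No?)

2, 3, 7, 8 are mutually adjacent (a clique of size 4), so at least 4 colors are needed.
So 3 colors are not enough.

No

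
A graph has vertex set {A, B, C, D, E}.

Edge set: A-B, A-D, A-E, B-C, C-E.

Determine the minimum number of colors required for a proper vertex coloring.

B and C are adjacent, so at least 2 colors are needed.
2 colors suffice: color 1 → {A, C}; color 2 → {B, D, E}. Each edge has distinct colors on its endpoints.

2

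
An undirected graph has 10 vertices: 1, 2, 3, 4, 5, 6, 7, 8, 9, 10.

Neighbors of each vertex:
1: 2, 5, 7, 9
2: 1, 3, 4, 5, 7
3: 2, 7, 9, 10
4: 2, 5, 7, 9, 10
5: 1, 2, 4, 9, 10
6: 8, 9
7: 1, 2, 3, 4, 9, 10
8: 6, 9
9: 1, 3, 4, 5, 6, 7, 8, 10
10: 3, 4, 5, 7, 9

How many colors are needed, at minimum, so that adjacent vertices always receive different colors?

3, 7, 9, 10 form a clique, so at least 4 colors are needed.
4 colors suffice: color a → {2, 9}; color b → {5, 7, 8}; color c → {1, 6, 10}; color d → {3, 4}. Each edge has distinct colors on its endpoints.

4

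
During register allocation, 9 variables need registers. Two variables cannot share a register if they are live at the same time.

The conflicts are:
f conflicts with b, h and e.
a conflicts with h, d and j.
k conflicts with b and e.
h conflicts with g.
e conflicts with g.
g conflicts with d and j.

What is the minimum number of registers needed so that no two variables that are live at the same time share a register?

h and g conflict, so at least 2 registers are needed.
2 registers suffice: register 1 → {f, a, k, g}; register 2 → {b, h, e, d, j}. No two conflicting variables share a register.

2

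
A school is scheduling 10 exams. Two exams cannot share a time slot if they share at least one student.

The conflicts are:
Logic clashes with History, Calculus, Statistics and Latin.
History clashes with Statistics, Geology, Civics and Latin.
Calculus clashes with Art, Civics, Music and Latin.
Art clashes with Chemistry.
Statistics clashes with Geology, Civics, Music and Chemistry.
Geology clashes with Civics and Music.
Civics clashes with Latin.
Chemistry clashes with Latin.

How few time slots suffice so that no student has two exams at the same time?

History, Statistics, Geology, Civics pairwise conflict, so at least 4 time slots are needed.
A valid assignment using 4 time slots: Logic=2, History=3, Calculus=3, Art=1, Statistics=1, Geology=4, Civics=2, Music=2, Chemistry=2, Latin=1. No two conflicting exams share a time slot.

4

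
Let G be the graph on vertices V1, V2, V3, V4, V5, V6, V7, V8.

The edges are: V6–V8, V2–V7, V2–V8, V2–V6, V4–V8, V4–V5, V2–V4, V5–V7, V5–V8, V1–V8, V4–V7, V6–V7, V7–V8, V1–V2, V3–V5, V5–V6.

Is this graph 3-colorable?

No

V2, V4, V7, V8 form a clique, so at least 4 colors are needed.
So 3 colors are not enough.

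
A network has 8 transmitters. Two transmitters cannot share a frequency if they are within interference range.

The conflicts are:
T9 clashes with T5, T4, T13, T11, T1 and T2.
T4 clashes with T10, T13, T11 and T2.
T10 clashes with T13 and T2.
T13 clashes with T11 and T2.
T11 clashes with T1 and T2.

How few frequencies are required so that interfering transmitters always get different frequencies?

5

T9, T4, T13, T11, T2 are mutually in conflict, so at least 5 frequencies are needed.
A valid assignment using 5 frequencies: T9=1, T5=2, T4=2, T10=1, T13=5, T11=4, T1=2, T2=3. Every pair that conflicts lands in different frequencies.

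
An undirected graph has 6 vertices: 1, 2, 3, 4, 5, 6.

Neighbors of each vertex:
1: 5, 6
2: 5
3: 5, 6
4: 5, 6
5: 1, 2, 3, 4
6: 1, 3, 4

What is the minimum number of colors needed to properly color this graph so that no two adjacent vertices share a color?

2

1 and 6 are adjacent, so at least 2 colors are needed.
2 colors suffice: color a → {5, 6}; color b → {1, 2, 3, 4}. Every edge joins two different colors.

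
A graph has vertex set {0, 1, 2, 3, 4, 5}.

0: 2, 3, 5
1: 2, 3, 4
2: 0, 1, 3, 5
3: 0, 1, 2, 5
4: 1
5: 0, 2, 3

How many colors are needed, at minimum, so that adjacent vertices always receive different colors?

4

0, 2, 3, 5 are pairwise adjacent (a clique of size 4), so at least 4 colors are needed.
4 colors suffice: color red → {2, 4}; color blue → {3}; color green → {0, 1}; color yellow → {5}. Each edge has distinct colors on its endpoints.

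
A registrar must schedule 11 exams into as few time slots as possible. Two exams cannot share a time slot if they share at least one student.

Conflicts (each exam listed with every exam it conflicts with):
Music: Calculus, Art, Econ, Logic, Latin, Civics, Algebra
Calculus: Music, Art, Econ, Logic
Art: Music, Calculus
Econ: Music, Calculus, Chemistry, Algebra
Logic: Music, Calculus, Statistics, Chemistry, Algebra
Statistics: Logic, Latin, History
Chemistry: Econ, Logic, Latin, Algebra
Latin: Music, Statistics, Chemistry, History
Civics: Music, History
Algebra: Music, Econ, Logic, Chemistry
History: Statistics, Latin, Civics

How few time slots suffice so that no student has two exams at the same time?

Music, Calculus, Art all conflict with each other, so at least 3 time slots are needed.
3 time slots suffice: time slot 1 → {Music, Chemistry, History}; time slot 2 → {Art, Econ, Logic, Latin, Civics}; time slot 3 → {Calculus, Statistics, Algebra}. Every pair that conflicts lands in different time slots.

3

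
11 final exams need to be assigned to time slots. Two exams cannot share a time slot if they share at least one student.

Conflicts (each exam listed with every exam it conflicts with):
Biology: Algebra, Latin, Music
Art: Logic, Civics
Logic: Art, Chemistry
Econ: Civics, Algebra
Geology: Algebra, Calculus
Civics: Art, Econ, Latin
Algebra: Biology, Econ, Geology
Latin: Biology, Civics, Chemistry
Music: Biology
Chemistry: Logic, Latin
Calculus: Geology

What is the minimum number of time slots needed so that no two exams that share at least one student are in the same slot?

3

The cycle Algebra-Econ-Civics-Latin-Biology-Algebra has odd length 5, so it cannot be 2-colored; at least 3 time slots are needed.
3 time slots suffice: time slot 1 → {Biology, Geology, Civics, Chemistry}; time slot 2 → {Logic, Algebra, Latin, Music, Calculus}; time slot 3 → {Art, Econ}. Every pair that conflicts lands in different time slots.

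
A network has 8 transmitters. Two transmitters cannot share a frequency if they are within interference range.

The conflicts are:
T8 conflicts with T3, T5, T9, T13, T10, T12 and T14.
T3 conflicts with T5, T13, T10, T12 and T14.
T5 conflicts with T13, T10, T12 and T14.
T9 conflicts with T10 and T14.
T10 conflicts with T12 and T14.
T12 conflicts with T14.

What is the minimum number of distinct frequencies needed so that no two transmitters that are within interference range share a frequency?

T8, T3, T5, T10, T12, T14 pairwise conflict, so at least 6 frequencies are needed.
Using 6 frequencies: T8=1, T3=2, T5=4, T9=2, T13=3, T10=3, T12=6, T14=5. No two conflicting transmitters share a frequency.

6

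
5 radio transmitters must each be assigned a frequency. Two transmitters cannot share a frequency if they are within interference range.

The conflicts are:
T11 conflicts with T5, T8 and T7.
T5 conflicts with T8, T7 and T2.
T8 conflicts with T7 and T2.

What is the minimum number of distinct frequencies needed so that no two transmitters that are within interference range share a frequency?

T11, T5, T8, T7 are mutually in conflict, so at least 4 frequencies are needed.
4 frequencies suffice: frequency 1 → {T8}; frequency 2 → {T5}; frequency 3 → {T11, T2}; frequency 4 → {T7}. Every pair that conflicts lands in different frequencies.

4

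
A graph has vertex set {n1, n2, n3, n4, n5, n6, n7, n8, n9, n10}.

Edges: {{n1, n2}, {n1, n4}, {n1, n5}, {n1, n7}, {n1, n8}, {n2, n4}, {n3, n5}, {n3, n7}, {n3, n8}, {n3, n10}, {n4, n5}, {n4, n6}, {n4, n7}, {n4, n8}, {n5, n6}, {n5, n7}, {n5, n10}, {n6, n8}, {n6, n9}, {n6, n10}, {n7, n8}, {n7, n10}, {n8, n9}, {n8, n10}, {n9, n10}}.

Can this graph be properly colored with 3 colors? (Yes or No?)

No

n6, n8, n9, n10 form a clique, so at least 4 colors are needed.
So 3 colors are not enough.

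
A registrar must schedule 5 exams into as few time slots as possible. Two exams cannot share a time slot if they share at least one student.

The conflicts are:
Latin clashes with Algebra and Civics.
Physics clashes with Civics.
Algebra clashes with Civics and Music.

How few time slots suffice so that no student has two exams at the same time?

Latin, Algebra, Civics all conflict with each other, so at least 3 time slots are needed.
3 time slots suffice: time slot 1 → {Physics, Algebra}; time slot 2 → {Civics, Music}; time slot 3 → {Latin}. No two conflicting exams share a time slot.

3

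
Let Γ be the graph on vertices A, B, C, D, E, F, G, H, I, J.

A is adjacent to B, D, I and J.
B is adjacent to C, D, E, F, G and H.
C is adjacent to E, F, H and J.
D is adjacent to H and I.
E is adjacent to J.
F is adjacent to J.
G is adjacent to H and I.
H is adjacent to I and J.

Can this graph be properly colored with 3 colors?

The chromatic number is 3. A, B, D are mutually adjacent, so at least 3 colors are needed.
3 colors suffice: color red → {B, I, J}; color blue → {A, E, F, H}; color green → {C, D, G}.
That is already a proper 3-coloring.

Yes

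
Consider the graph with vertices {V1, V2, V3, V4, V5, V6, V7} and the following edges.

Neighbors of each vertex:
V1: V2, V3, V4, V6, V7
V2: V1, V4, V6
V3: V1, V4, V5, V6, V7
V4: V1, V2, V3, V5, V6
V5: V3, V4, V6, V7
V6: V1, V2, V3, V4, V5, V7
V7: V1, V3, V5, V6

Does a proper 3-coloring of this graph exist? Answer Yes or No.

V3, V4, V5, V6 are pairwise adjacent (a clique of size 4), so at least 4 colors are needed.
So 3 colors are not enough.

No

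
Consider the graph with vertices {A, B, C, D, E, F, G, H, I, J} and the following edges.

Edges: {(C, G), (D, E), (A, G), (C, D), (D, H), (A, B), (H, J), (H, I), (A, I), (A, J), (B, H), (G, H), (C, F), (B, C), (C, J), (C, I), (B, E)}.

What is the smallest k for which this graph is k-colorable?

2

C and I are adjacent, so at least 2 colors are needed.
2 colors suffice: color 1 → {A, C, E, H}; color 2 → {B, D, F, G, I, J}. Every edge joins two different colors.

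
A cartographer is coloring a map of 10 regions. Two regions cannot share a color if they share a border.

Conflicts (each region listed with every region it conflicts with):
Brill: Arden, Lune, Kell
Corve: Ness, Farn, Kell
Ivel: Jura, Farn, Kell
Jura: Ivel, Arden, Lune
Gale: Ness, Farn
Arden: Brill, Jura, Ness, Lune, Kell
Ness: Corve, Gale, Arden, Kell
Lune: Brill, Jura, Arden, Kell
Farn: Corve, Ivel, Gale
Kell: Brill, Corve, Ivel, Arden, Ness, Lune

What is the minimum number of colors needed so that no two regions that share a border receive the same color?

Brill, Arden, Lune, Kell pairwise conflict, so at least 4 colors are needed.
A valid assignment using 4 colors: Brill=4, Corve=2, Ivel=2, Jura=1, Gale=2, Arden=2, Ness=3, Lune=3, Farn=1, Kell=1. No two conflicting regions share a color.

4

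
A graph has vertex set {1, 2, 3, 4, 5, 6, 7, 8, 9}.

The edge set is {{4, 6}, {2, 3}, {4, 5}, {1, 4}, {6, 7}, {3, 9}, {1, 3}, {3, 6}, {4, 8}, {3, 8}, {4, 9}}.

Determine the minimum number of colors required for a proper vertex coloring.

2

4 and 5 are adjacent, so at least 2 colors are needed.
One proper 2-coloring: 1=b, 2=b, 3=a, 4=a, 5=b, 6=b, 7=a, 8=b, 9=b. Every edge joins two different colors.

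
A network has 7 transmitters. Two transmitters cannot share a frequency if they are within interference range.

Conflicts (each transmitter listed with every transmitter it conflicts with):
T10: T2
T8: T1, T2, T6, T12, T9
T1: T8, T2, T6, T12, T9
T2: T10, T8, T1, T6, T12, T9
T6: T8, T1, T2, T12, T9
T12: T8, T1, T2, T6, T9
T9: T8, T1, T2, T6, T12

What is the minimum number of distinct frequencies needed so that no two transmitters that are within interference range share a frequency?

T8, T1, T2, T6, T12, T9 all conflict with each other, so at least 6 frequencies are needed.
A valid assignment using 6 frequencies: T10=2, T8=2, T1=4, T2=1, T6=5, T12=3, T9=6. Each listed conflict is separated.

6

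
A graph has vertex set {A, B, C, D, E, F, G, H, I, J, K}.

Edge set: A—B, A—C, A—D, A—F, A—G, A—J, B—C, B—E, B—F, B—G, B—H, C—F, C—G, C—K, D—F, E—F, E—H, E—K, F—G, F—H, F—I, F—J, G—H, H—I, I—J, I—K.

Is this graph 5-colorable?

Yes

The chromatic number is 5. A, B, C, F, G form a clique, so at least 5 colors are needed.
5 colors suffice: color 1 → {F, K}; color 2 → {B, D, I}; color 3 → {A, H}; color 4 → {C, E, J}; color 5 → {G}.
That is already a proper 5-coloring.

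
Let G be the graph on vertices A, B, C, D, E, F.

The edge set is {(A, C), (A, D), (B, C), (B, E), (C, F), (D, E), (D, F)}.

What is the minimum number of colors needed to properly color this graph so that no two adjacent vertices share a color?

The cycle C-A-D-E-B-C has odd length 5, so it cannot be 2-colored; at least 3 colors are needed.
One proper 3-coloring: A=2, B=2, C=1, D=1, E=3, F=2. No two adjacent vertices share a color.

3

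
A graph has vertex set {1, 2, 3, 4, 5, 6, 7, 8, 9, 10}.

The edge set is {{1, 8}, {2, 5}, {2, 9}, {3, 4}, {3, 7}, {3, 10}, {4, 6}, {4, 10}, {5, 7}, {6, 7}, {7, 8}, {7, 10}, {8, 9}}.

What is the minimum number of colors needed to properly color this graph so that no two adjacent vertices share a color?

3, 4, 10 are pairwise adjacent, so at least 3 colors are needed.
3 colors suffice: color a → {1, 2, 4, 7}; color b → {5, 6, 8, 10}; color c → {3, 9}. Each edge has distinct colors on its endpoints.

3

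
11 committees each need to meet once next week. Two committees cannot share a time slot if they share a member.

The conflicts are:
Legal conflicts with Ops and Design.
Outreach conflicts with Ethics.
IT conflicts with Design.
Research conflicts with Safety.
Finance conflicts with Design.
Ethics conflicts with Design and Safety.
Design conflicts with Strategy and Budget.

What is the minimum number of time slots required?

Legal and Design conflict, so at least 2 time slots are needed.
Using 2 time slots: Legal=2, Outreach=1, IT=2, Research=2, Finance=2, Ops=1, Ethics=2, Design=1, Safety=1, Strategy=2, Budget=2. Each listed conflict is separated.

2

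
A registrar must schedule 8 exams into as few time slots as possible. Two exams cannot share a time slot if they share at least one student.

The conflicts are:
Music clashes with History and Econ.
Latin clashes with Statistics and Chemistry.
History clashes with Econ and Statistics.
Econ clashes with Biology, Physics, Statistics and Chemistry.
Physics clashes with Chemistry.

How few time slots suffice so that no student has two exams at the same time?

3

Music, History, Econ pairwise conflict, so at least 3 time slots are needed.
3 time slots suffice: Music=2, Latin=1, History=3, Econ=1, Biology=2, Physics=3, Statistics=2, Chemistry=2. No two conflicting exams share a time slot.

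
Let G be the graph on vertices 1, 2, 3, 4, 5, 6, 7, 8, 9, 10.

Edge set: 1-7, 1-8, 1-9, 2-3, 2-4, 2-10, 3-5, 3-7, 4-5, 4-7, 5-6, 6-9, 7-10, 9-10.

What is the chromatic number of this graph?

2

1 and 8 are adjacent, so at least 2 colors are needed.
2 colors suffice: color a → {2, 5, 7, 8, 9}; color b → {1, 3, 4, 6, 10}. Each edge has distinct colors on its endpoints.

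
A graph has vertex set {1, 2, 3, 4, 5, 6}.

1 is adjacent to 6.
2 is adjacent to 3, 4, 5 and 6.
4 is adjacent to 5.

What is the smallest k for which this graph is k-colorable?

2, 4, 5 are pairwise adjacent, so at least 3 colors are needed.
3 colors suffice: color a → {1, 2}; color b → {3, 4, 6}; color c → {5}. Each edge has distinct colors on its endpoints.

3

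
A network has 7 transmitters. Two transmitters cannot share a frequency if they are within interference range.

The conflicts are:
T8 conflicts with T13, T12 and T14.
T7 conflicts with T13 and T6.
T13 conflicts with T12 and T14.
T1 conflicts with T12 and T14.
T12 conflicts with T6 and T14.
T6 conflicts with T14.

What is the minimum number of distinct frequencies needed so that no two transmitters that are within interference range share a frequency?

T8, T13, T12, T14 all conflict with each other, so at least 4 frequencies are needed.
4 frequencies suffice: frequency 1 → {T7, T14}; frequency 2 → {T12}; frequency 3 → {T13, T1, T6}; frequency 4 → {T8}. Each listed conflict is separated.

4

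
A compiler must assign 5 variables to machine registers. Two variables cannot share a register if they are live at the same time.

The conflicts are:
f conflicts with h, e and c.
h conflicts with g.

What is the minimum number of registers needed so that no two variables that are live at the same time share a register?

2

h and g conflict, so at least 2 registers are needed.
2 registers suffice: f=1, h=2, e=2, g=1, c=2. Every pair that conflicts lands in different registers.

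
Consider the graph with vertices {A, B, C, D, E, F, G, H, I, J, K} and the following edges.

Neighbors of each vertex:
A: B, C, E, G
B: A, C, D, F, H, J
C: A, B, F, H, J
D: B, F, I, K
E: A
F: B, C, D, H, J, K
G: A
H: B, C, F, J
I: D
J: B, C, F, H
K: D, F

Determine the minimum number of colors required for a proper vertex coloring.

5

B, C, F, H, J are pairwise adjacent (a clique of size 5), so at least 5 colors are needed.
A valid assignment using 5 colors: A=2, B=1, C=3, D=3, E=1, F=2, G=1, H=5, I=1, J=4, K=1. Every edge joins two different colors.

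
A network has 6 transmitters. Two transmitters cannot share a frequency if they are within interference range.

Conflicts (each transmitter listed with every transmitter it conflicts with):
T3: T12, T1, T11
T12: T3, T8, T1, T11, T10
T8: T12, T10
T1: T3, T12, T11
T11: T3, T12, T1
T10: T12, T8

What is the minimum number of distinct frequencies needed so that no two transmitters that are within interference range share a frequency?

4

T3, T12, T1, T11 all conflict with each other, so at least 4 frequencies are needed.
Using 4 frequencies: T3=2, T12=1, T8=2, T1=3, T11=4, T10=3. Every pair that conflicts lands in different frequencies.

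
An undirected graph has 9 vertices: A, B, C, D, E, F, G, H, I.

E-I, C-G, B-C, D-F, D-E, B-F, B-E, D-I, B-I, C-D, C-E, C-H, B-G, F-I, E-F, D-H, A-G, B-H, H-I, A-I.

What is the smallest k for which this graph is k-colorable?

4

D, E, F, I are pairwise adjacent (a clique of size 4), so at least 4 colors are needed.
One proper 4-coloring: A=2, B=2, C=1, D=2, E=3, F=4, G=3, H=3, I=1. Every edge joins two different colors.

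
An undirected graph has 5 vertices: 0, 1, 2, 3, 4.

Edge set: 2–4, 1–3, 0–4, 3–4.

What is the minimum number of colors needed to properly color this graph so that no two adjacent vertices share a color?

2

0 and 4 are adjacent, so at least 2 colors are needed.
2 colors suffice: 0=blue, 1=red, 2=blue, 3=blue, 4=red. No two adjacent vertices share a color.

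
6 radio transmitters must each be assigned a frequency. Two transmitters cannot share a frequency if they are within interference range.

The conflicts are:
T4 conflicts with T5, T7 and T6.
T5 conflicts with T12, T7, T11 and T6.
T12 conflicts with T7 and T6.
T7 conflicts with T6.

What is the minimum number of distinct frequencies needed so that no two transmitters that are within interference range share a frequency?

T5, T12, T7, T6 pairwise conflict, so at least 4 frequencies are needed.
Using 4 frequencies: T4=4, T5=1, T12=4, T7=2, T11=2, T6=3. No two conflicting transmitters share a frequency.

4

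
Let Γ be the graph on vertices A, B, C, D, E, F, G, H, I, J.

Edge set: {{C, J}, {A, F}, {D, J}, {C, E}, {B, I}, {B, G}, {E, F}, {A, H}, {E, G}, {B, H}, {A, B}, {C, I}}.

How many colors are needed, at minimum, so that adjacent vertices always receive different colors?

A, B, H are pairwise adjacent, so at least 3 colors are needed.
One proper 3-coloring: A=2, B=1, C=1, D=1, E=2, F=1, G=3, H=3, I=2, J=2. No two adjacent vertices share a color.

3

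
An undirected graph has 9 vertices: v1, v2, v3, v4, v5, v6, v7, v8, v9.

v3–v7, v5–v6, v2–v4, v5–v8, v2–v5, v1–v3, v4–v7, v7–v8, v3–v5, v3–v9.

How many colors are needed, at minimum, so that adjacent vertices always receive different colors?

3

The cycle v5-v3-v7-v4-v2-v5 has odd length 5, so it cannot be 2-colored; at least 3 colors are needed.
3 colors suffice: color 1 → {v2, v3, v6, v8}; color 2 → {v1, v5, v7, v9}; color 3 → {v4}. No two adjacent vertices share a color.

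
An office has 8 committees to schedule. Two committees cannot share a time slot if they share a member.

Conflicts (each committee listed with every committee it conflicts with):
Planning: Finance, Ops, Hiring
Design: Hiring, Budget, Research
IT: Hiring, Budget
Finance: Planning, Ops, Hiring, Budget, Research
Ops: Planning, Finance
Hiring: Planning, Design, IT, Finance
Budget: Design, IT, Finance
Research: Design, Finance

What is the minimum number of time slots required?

3

Planning, Finance, Ops pairwise conflict, so at least 3 time slots are needed.
3 time slots suffice: Planning=3, Design=1, IT=1, Finance=1, Ops=2, Hiring=2, Budget=2, Research=2. No two conflicting committees share a time slot.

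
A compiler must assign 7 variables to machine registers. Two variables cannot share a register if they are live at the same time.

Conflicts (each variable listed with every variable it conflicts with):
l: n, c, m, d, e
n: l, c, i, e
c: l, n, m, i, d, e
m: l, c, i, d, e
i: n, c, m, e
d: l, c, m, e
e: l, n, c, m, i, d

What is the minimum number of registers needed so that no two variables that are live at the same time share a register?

l, c, m, d, e pairwise conflict, so at least 5 registers are needed.
Using 5 registers: l=4, n=3, c=2, m=3, i=4, d=5, e=1. Every pair that conflicts lands in different registers.

5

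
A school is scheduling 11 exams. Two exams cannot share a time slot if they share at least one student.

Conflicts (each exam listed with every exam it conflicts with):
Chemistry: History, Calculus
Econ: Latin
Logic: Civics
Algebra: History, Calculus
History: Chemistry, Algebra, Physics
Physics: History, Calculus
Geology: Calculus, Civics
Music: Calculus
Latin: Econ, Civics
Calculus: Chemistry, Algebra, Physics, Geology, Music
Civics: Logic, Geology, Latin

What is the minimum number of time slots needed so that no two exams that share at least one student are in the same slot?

Music and Calculus conflict, so at least 2 time slots are needed.
2 time slots suffice: Chemistry=2, Econ=1, Logic=2, Algebra=2, History=1, Physics=2, Geology=2, Music=2, Latin=2, Calculus=1, Civics=1. Every pair that conflicts lands in different time slots.

2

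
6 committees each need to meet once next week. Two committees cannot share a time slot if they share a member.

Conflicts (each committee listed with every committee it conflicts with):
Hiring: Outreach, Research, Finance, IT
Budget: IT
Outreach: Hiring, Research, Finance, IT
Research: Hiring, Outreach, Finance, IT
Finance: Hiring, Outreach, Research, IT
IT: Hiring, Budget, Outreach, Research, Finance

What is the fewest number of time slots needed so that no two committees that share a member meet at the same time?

Hiring, Outreach, Research, Finance, IT all conflict with each other, so at least 5 time slots are needed.
5 time slots suffice: time slot 1 → {IT}; time slot 2 → {Budget, Research}; time slot 3 → {Outreach}; time slot 4 → {Finance}; time slot 5 → {Hiring}. Each listed conflict is separated.

5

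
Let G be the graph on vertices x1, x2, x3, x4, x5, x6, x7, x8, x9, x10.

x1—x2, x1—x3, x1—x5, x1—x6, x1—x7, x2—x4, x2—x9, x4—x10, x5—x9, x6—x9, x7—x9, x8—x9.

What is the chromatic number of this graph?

x8 and x9 are adjacent, so at least 2 colors are needed.
2 colors suffice: color 1 → {x1, x4, x9}; color 2 → {x2, x3, x5, x6, x7, x8, x10}. Each edge has distinct colors on its endpoints.

2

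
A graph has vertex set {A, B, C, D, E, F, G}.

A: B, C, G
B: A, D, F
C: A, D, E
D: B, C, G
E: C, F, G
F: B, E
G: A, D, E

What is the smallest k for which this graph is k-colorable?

The cycle G-A-B-F-E-G has odd length 5, so it cannot be 2-colored; at least 3 colors are needed.
3 colors suffice: color red → {B, C, G}; color blue → {A, D, E}; color green → {F}. Each edge has distinct colors on its endpoints.

3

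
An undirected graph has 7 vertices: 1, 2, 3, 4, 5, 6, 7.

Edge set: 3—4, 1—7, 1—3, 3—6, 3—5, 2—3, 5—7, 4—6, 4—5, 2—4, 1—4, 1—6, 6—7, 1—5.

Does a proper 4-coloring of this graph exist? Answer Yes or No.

The chromatic number is 4. 1, 3, 4, 6 are mutually adjacent (a clique of size 4), so at least 4 colors are needed.
4 colors suffice: color red → {4, 7}; color blue → {3}; color green → {1, 2}; color yellow → {5, 6}.
That is already a proper 4-coloring.

Yes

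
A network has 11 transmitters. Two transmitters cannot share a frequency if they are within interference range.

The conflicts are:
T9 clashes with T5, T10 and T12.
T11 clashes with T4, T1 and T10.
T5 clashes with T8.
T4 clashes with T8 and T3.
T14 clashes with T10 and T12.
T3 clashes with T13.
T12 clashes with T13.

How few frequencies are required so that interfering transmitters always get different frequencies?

3

The cycle T13-T12-T14-T10-T11-T4-T3-T13 has odd length 7, so it cannot be 2-colored; at least 3 frequencies are needed.
3 frequencies suffice: frequency 1 → {T5, T4, T1, T10, T12}; frequency 2 → {T9, T11, T8, T14, T3}; frequency 3 → {T13}. Each listed conflict is separated.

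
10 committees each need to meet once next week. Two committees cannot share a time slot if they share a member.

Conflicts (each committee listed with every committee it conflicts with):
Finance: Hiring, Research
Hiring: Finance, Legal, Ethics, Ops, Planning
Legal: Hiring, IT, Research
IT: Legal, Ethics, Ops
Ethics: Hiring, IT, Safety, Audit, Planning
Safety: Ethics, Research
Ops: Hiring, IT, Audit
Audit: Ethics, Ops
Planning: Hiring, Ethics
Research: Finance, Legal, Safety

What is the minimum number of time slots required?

3

Hiring, Ethics, Planning all conflict with each other, so at least 3 time slots are needed.
3 time slots suffice: time slot 1 → {Hiring, IT, Audit, Research}; time slot 2 → {Finance, Legal, Ethics, Ops}; time slot 3 → {Safety, Planning}. Each listed conflict is separated.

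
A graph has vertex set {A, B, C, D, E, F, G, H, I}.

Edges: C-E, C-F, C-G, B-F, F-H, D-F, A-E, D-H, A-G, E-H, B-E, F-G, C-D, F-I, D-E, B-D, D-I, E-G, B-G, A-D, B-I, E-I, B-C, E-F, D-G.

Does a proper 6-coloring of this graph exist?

Yes

The chromatic number is 6. B, C, D, E, F, G are mutually adjacent (a clique of size 6), so at least 6 colors are needed.
One proper 6-coloring: A=3, B=4, C=6, D=1, E=2, F=3, G=5, H=4, I=5.
That is already a proper 6-coloring.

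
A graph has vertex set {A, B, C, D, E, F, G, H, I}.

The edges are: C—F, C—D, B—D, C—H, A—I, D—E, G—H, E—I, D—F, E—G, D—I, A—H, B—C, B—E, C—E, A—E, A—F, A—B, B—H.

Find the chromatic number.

B, C, D, E are pairwise adjacent (a clique of size 4), so at least 4 colors are needed.
A valid assignment using 4 colors: A=2, B=4, C=2, D=3, E=1, F=1, G=2, H=1, I=4. No two adjacent vertices share a color.

4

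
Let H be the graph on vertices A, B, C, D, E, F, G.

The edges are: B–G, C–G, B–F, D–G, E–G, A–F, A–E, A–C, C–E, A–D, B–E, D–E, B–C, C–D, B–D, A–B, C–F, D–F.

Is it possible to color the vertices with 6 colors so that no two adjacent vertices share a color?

The chromatic number is 5. A, B, C, D, E are mutually adjacent (a clique of size 5), so at least 5 colors are needed.
5 colors suffice: color 1 → {C}; color 2 → {D}; color 3 → {B}; color 4 → {E, F}; color 5 → {A, G}.
Since 6 ≥ 5, a proper 6-coloring certainly exists.

Yes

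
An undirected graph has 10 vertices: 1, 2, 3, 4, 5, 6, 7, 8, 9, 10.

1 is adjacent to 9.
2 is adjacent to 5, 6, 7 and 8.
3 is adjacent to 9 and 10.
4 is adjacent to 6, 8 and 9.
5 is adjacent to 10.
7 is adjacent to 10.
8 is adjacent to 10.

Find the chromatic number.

3

The cycle 4-8-10-3-9-4 has odd length 5, so it cannot be 2-colored; at least 3 colors are needed.
3 colors suffice: color a → {1, 2, 4, 10}; color b → {5, 6, 7, 8, 9}; color c → {3}. Every edge joins two different colors.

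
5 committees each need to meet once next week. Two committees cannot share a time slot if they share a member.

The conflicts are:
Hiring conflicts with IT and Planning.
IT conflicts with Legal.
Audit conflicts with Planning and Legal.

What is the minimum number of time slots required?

The cycle Hiring-IT-Legal-Audit-Planning-Hiring has odd length 5, so it cannot be 2-colored; at least 3 time slots are needed.
A valid assignment using 3 time slots: Hiring=1, IT=2, Audit=2, Planning=3, Legal=1. Each listed conflict is separated.

3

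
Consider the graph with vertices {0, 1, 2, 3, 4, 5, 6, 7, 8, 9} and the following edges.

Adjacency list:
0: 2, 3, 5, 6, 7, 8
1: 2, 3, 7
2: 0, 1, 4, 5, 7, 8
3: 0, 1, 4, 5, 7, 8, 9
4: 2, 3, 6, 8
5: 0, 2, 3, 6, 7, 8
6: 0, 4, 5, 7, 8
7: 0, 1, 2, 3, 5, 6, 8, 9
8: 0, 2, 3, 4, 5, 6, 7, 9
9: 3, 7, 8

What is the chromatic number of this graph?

0, 2, 5, 7, 8 are pairwise adjacent (a clique of size 5), so at least 5 colors are needed.
5 colors suffice: color a → {4, 7}; color b → {1, 8}; color c → {2, 3, 6}; color d → {0, 9}; color e → {5}. Every edge joins two different colors.

5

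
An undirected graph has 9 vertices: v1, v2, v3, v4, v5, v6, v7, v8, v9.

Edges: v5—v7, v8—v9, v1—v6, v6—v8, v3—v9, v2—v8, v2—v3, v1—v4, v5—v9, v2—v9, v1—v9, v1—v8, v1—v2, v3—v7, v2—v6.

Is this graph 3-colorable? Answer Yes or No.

No

v1, v2, v6, v8 form a clique, so at least 4 colors are needed.
So 3 colors are not enough.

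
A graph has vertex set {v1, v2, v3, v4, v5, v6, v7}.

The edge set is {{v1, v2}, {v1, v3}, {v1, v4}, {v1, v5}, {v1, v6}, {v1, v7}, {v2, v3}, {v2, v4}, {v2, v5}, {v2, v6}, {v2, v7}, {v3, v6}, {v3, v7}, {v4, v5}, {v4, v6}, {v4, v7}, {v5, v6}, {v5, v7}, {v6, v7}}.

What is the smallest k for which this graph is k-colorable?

6

v1, v2, v4, v5, v6, v7 form a clique, so at least 6 colors are needed.
6 colors suffice: color 1 → {v1}; color 2 → {v6}; color 3 → {v7}; color 4 → {v2}; color 5 → {v3, v5}; color 6 → {v4}. Every edge joins two different colors.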